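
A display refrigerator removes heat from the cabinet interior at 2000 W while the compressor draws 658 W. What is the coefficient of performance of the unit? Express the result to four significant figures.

The first law gives Q̇_H = Q̇_C + Ẇ, so the three rates are Q̇_C = 2000, Q̇_H = 2658, Ẇ = 658.0 W.
COP_R = Q̇_C/Ẇ = 2000/658.0 = 3.040.

3.040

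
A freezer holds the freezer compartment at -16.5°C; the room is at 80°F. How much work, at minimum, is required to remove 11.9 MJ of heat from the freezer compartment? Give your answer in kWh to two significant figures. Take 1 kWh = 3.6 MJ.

In absolute terms T_C = 256.65 K and T_H = 299.82 K, so ΔT = 43.17 K.
The reversible limit is COP_R = T_C/ΔT = 5.946, so W_min = Q_C/COP = Q_C·ΔT/T_C.
W_min = 11.90 × 43.17/256.65 = 2.001 MJ = 0.5560 kWh.

0.56 kWh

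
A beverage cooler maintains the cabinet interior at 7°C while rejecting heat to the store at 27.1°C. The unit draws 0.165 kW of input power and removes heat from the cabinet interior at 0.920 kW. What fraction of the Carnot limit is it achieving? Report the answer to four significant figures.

0.4000

COP_actual = Q̇_C/Ẇ = 0.9200/0.1650 = 5.576.
In absolute terms T_C = 280.15 K and T_H = 300.25 K, so ΔT = 20.10 K.
COP_Carnot = T_C/ΔT = 280.15/20.10 = 13.94.
η_II = COP_actual/COP_Carnot = 5.576/13.94 = 0.4000.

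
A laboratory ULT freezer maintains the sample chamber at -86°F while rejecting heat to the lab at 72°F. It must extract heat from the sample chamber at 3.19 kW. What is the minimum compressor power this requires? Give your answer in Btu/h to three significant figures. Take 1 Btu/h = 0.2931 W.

4600 Btu/h

In absolute terms T_C = 207.59 K and T_H = 295.37 K, so ΔT = 87.78 K.
COP_Carnot = T_C/ΔT = 207.59/87.78 = 2.365.
Ẇ_min = Q̇/COP_Carnot = 3.190/2.365 = 1.349 kW = 4602 Btu/h.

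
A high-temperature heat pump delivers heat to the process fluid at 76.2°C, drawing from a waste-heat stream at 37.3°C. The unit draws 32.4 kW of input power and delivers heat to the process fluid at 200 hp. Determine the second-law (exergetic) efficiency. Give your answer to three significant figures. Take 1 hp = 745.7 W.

0.513

Converting, Q̇_H = 200.0 hp = 149.1 kW, so COP_actual = Q̇_H/Ẇ = 149.1/32.40 = 4.603.
In absolute terms T_C = 310.45 K and T_H = 349.35 K, so ΔT = 38.90 K.
COP_Carnot = T_H/ΔT = 349.35/38.90 = 8.981.
η_II = COP_actual/COP_Carnot = 4.603/8.981 = 0.5126.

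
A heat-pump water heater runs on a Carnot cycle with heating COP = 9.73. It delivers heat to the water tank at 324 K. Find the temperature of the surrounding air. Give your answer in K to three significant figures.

291 K

COP_HP = T_H/(T_H − T_C) gives T_H − T_C = T_H/COP.
With T_H = 324.00 K, T_C = 324.00 × (1 − 1/9.73) = 290.70 K.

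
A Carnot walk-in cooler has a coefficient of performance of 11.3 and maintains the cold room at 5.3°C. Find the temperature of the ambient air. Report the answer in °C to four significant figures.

COP_R = T_C/(T_H − T_C) gives T_H − T_C = T_C/COP.
With T_C = 278.45 K, T_H = 278.45 × (1 + 1/11.3) = 303.09 K.
Converting, 303.09 K = 29.94°C.

29.94 °C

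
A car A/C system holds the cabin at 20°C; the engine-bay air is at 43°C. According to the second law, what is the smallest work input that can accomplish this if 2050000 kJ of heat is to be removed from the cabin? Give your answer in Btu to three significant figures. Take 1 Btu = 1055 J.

152000 Btu

In absolute terms T_C = 293.15 K and T_H = 316.15 K, so ΔT = 23.00 K.
The reversible limit is COP_R = T_C/ΔT = 12.75, so W_min = Q_C/COP = Q_C·ΔT/T_C.
W_min = 2050000 × 23.00/293.15 = 160800 kJ = 152500 Btu.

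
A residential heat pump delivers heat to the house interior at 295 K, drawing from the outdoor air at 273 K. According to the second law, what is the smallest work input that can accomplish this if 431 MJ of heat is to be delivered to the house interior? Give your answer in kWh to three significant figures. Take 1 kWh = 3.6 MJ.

The reservoir spacing is ΔT = 295 − 273 = 22.00 K.
The reversible limit is COP_HP = T_H/ΔT = 13.41, so W_min = Q_H/COP = Q_H·ΔT/T_H.
W_min = 431.0 × 22.00/295.00 = 32.14 MJ = 8.928 kWh.

8.93 kWh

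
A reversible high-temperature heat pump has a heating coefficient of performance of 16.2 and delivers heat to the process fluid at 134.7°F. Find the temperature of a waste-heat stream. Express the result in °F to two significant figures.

98 °F

COP_HP = T_H/(T_H − T_C) gives T_H − T_C = T_H/COP.
With T_H = 330.21 K, T_C = 330.21 × (1 − 1/16.2) = 309.82 K.
Converting, 309.82 K = 98.01°F.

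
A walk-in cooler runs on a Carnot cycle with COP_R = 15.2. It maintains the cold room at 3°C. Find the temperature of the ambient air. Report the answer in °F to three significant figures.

COP_R = T_C/(T_H − T_C) gives T_H − T_C = T_C/COP.
With T_C = 276.15 K, T_H = 276.15 × (1 + 1/15.2) = 294.32 K.
Converting, 294.32 K = 70.10°F.

70.1 °F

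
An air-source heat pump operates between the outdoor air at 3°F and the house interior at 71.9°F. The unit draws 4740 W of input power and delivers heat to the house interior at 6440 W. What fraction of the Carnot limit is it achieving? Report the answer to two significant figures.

0.18

COP_actual = Q̇_H/Ẇ = 6440/4740 = 1.359.
In absolute terms T_C = 257.04 K and T_H = 295.32 K, so ΔT = 38.28 K.
COP_Carnot = T_H/ΔT = 295.32/38.28 = 7.715.
η_II = COP_actual/COP_Carnot = 1.359/7.715 = 0.1761.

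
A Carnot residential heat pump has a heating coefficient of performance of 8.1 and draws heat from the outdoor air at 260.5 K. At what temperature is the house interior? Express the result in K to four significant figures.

COP_HP = T_H/(T_H − T_C) rearranges to T_H = COP·T_C/(COP − 1).
With T_C = 260.50 K, T_H = 8.1 × 260.50/7.100 = 297.19 K.

297.2 K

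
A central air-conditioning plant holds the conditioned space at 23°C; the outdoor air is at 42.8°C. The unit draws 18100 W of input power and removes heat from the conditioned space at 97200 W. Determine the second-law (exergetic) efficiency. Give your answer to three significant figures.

0.359

COP_actual = Q̇_C/Ẇ = 97200/18100 = 5.370.
In absolute terms T_C = 296.15 K and T_H = 315.95 K, so ΔT = 19.80 K.
COP_Carnot = T_C/ΔT = 296.15/19.80 = 14.96.
η_II = COP_actual/COP_Carnot = 5.370/14.96 = 0.3590.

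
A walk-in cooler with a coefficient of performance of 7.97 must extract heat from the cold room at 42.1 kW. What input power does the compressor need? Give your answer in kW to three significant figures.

Ẇ = Q̇_C/COP = 42.10/7.97 = 5.282 kW.

5.28 kW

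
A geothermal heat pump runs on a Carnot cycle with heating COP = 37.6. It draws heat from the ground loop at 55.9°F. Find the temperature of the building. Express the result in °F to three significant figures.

70.0 °F

COP_HP = T_H/(T_H − T_C) rearranges to T_H = COP·T_C/(COP − 1).
With T_C = 286.43 K, T_H = 37.6 × 286.43/36.60 = 294.25 K.
Converting, 294.25 K = 69.99°F.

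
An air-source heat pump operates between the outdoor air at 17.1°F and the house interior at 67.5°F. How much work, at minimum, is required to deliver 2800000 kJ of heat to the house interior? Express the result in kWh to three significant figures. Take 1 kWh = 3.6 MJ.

In absolute terms T_C = 264.87 K and T_H = 292.87 K, so ΔT = 28.00 K.
The reversible limit is COP_HP = T_H/ΔT = 10.46, so W_min = Q_H/COP = Q_H·ΔT/T_H.
W_min = 2800000 × 28.00/292.87 = 267700 kJ = 74.36 kWh.

74.4 kWh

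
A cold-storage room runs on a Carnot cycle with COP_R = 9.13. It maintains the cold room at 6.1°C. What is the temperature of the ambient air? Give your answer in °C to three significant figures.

36.7 °C

COP_R = T_C/(T_H − T_C) gives T_H − T_C = T_C/COP.
With T_C = 279.25 K, T_H = 279.25 × (1 + 1/9.13) = 309.84 K.
Converting, 309.84 K = 36.69°C.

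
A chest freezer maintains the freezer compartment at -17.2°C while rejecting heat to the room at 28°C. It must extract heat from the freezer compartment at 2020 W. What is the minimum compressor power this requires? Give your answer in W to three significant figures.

357 W

In absolute terms T_C = 255.95 K and T_H = 301.15 K, so ΔT = 45.20 K.
COP_Carnot = T_C/ΔT = 255.95/45.20 = 5.663.
Ẇ_min = Q̇/COP_Carnot = 2020/5.663 = 356.7 W.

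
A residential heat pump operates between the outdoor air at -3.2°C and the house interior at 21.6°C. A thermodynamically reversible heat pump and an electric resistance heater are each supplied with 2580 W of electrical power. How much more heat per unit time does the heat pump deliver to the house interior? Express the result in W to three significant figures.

In absolute terms T_C = 269.95 K and T_H = 294.75 K, so ΔT = 24.80 K.
COP_Carnot = T_H/ΔT = 294.75/24.80 = 11.89.
The heat pump delivers Q̇_H = COP × Ẇ = 30660 W; the resistance heater delivers Ẇ = 2580 W.
Extra = (COP − 1)·Ẇ = 28080 W.

28100 W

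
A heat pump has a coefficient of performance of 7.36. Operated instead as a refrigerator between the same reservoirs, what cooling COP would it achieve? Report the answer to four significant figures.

6.360

Since Q_H = Q_C + W for any cycle, COP_R = Q_C/W = Q_H/W − 1.
COP_R = 7.36 − 1 = 6.36.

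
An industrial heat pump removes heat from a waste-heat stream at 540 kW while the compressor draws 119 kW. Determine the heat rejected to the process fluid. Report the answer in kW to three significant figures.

For a cyclic device the first law requires Q̇_H = Q̇_C + Ẇ.
Q̇_H = Q̇_C + Ẇ = 659.0 kW.

659 kW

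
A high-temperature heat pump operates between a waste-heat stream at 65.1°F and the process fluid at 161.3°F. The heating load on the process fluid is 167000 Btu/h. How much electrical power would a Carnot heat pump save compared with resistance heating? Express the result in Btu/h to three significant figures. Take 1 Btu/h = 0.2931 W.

141000 Btu/h

In absolute terms T_C = 291.54 K and T_H = 344.98 K, so ΔT = 53.44 K.
COP_Carnot = T_H/ΔT = 344.98/53.44 = 6.455.
Resistance heating needs Ẇ_res = Q̇_H = 167000 Btu/h; the reversible heat pump needs only Ẇ_hp = Q̇_H/COP = 25870 Btu/h.
Saving = 167000 − 25870 = 141100 Btu/h.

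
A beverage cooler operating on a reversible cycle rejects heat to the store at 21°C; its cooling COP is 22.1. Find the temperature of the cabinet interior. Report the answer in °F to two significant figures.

For a Carnot refrigerator COP_R = T_C/(T_H − T_C), so T_C = COP·T_H/(1 + COP).
With T_H = 294.15 K, T_C = 22.1 × 294.15/23.10 = 281.42 K.
Converting, 281.42 K = 46.88°F.

47 °F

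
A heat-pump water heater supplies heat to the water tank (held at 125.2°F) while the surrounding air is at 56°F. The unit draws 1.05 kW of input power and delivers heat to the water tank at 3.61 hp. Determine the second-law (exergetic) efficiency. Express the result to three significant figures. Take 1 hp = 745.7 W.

Converting, Q̇_H = 3.610 hp = 2.692 kW, so COP_actual = Q̇_H/Ẇ = 2.692/1.050 = 2.564.
In absolute terms T_C = 286.48 K and T_H = 324.93 K, so ΔT = 38.44 K.
COP_Carnot = T_H/ΔT = 324.93/38.44 = 8.452.
η_II = COP_actual/COP_Carnot = 2.564/8.452 = 0.3033.

0.303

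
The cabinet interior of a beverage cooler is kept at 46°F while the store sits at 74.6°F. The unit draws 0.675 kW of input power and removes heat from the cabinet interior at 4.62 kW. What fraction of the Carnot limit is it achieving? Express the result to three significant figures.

COP_actual = Q̇_C/Ẇ = 4.620/0.6750 = 6.844.
In absolute terms T_C = 280.93 K and T_H = 296.82 K, so ΔT = 15.89 K.
COP_Carnot = T_C/ΔT = 280.93/15.89 = 17.68.
η_II = COP_actual/COP_Carnot = 6.844/17.68 = 0.3871.

0.387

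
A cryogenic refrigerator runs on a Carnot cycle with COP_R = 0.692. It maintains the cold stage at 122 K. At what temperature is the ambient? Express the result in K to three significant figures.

298 K

COP_R = T_C/(T_H − T_C) gives T_H − T_C = T_C/COP.
With T_C = 122.00 K, T_H = 122.00 × (1 + 1/0.692) = 298.30 K.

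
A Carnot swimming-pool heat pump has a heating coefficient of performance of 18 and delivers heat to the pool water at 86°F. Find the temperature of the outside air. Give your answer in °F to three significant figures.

55.7 °F

COP_HP = T_H/(T_H − T_C) gives T_H − T_C = T_H/COP.
With T_H = 303.15 K, T_C = 303.15 × (1 − 1/18) = 286.31 K.
Converting, 286.31 K = 55.68°F.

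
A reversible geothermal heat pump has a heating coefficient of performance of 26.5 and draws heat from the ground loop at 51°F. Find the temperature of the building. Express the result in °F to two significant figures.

71 °F

COP_HP = T_H/(T_H − T_C) rearranges to T_H = COP·T_C/(COP − 1).
With T_C = 283.71 K, T_H = 26.5 × 283.71/25.50 = 294.83 K.
Converting, 294.83 K = 71.03°F.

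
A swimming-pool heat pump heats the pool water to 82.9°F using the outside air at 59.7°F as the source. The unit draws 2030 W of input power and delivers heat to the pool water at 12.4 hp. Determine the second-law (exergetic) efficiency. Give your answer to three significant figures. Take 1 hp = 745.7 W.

Converting, Q̇_H = 12.40 hp = 9247 W, so COP_actual = Q̇_H/Ẇ = 9247/2030 = 4.555.
In absolute terms T_C = 288.54 K and T_H = 301.43 K, so ΔT = 12.89 K.
COP_Carnot = T_H/ΔT = 301.43/12.89 = 23.39.
η_II = COP_actual/COP_Carnot = 4.555/23.39 = 0.1948.

0.195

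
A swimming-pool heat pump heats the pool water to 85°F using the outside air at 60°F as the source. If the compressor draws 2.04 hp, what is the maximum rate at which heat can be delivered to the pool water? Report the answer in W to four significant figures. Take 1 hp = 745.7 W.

33140 W

In absolute terms T_C = 288.71 K and T_H = 302.59 K, so ΔT = 13.89 K.
COP_Carnot = T_H/ΔT = 302.59/13.89 = 21.79.
Q̇_max = COP_Carnot × Ẇ = 21.79 × 2.040 hp = 44.45 hp = 33140 W.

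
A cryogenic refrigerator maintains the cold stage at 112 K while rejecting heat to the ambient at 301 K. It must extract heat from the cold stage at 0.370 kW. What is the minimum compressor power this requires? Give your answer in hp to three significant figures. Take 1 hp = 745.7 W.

The reservoir spacing is ΔT = 301 − 112 = 189.0 K.
COP_Carnot = T_C/ΔT = 112.00/189.0 = 0.5926.
Ẇ_min = Q̇/COP_Carnot = 0.3700/0.5926 = 0.6244 kW = 0.8373 hp.

0.837 hp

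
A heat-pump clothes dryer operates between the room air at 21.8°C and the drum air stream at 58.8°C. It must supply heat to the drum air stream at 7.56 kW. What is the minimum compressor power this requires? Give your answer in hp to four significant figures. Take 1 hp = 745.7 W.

In absolute terms T_C = 294.95 K and T_H = 331.95 K, so ΔT = 37.00 K.
COP_Carnot = T_H/ΔT = 331.95/37.00 = 8.972.
Ẇ_min = Q̇/COP_Carnot = 7.560/8.972 = 0.8427 kW = 1.130 hp.

1.130 hp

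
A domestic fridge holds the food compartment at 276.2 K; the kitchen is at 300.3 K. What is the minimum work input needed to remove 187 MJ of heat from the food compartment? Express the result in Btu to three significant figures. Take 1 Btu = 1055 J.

The reservoir spacing is ΔT = 300.3 − 276.2 = 24.10 K.
The reversible limit is COP_R = T_C/ΔT = 11.46, so W_min = Q_C/COP = Q_C·ΔT/T_C.
W_min = 187.0 × 24.10/276.20 = 16.32 MJ = 15470 Btu.

15500 Btu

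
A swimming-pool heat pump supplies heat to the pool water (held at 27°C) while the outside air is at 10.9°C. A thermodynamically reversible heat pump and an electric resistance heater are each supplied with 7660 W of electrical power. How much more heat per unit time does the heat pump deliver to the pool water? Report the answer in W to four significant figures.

135100 W

In absolute terms T_C = 284.05 K and T_H = 300.15 K, so ΔT = 16.10 K.
COP_Carnot = T_H/ΔT = 300.15/16.10 = 18.64.
The heat pump delivers Q̇_H = COP × Ẇ = 142800 W; the resistance heater delivers Ẇ = 7660 W.
Extra = (COP − 1)·Ẇ = 135100 W.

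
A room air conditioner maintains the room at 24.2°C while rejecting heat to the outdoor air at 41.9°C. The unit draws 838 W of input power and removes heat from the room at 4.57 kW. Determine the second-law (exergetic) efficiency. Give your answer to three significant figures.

Converting, Q̇_C = 4.570 kW = 4570 W, so COP_actual = Q̇_C/Ẇ = 4570/838.0 = 5.453.
In absolute terms T_C = 297.35 K and T_H = 315.05 K, so ΔT = 17.70 K.
COP_Carnot = T_C/ΔT = 297.35/17.70 = 16.80.
η_II = COP_actual/COP_Carnot = 5.453/16.80 = 0.3246.

0.325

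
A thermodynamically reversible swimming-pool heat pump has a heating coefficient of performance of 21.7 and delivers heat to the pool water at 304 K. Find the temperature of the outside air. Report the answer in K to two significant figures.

COP_HP = T_H/(T_H − T_C) gives T_H − T_C = T_H/COP.
With T_H = 304.00 K, T_C = 304.00 × (1 − 1/21.7) = 289.99 K.

290 K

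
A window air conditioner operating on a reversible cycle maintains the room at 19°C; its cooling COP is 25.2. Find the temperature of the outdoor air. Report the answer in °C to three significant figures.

COP_R = T_C/(T_H − T_C) gives T_H − T_C = T_C/COP.
With T_C = 292.15 K, T_H = 292.15 × (1 + 1/25.2) = 303.74 K.
Converting, 303.74 K = 30.59°C.

30.6 °C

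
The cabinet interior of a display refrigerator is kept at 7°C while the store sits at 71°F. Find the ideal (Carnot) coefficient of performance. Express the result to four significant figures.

In absolute terms T_C = 280.15 K and T_H = 294.82 K, so ΔT = 14.67 K.
For a reversible cycle, COP_Carnot = T_C/ΔT = 280.15/14.67 = 19.10.

19.10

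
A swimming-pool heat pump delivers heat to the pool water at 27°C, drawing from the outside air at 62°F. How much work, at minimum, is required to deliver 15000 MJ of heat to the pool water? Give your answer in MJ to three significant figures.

516 MJ

In absolute terms T_C = 289.82 K and T_H = 300.15 K, so ΔT = 10.33 K.
The reversible limit is COP_HP = T_H/ΔT = 29.05, so W_min = Q_H/COP = Q_H·ΔT/T_H.
W_min = 15000 × 10.33/300.15 = 516.4 MJ.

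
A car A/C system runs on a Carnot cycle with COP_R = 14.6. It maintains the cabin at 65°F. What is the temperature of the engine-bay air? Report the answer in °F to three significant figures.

101 °F

COP_R = T_C/(T_H − T_C) gives T_H − T_C = T_C/COP.
With T_C = 291.48 K, T_H = 291.48 × (1 + 1/14.6) = 311.45 K.
Converting, 311.45 K = 100.94°F.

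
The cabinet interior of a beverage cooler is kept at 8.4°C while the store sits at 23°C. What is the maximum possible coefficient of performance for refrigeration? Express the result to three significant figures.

In absolute terms T_C = 281.55 K and T_H = 296.15 K, so ΔT = 14.60 K.
For a reversible cycle, COP_Carnot = T_C/ΔT = 281.55/14.60 = 19.28.

19.3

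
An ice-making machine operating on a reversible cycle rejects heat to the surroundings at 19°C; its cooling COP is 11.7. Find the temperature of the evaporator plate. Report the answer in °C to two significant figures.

For a Carnot refrigerator COP_R = T_C/(T_H − T_C), so T_C = COP·T_H/(1 + COP).
With T_H = 292.15 K, T_C = 11.7 × 292.15/12.70 = 269.15 K.
Converting, 269.15 K = -4.00°C.

-4.0 °C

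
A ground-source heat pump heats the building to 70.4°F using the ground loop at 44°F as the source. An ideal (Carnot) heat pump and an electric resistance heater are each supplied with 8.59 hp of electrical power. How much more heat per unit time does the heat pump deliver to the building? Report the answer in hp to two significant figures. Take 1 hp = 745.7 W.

In absolute terms T_C = 279.82 K and T_H = 294.48 K, so ΔT = 14.67 K.
COP_Carnot = T_H/ΔT = 294.48/14.67 = 20.08.
The heat pump delivers Q̇_H = COP × Ẇ = 172.5 hp; the resistance heater delivers Ẇ = 8.590 hp.
Extra = (COP − 1)·Ẇ = 163.9 hp.

160 hp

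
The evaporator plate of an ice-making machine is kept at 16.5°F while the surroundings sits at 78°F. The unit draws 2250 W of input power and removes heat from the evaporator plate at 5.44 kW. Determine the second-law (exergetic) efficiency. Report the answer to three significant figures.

Converting, Q̇_C = 5.440 kW = 5440 W, so COP_actual = Q̇_C/Ẇ = 5440/2250 = 2.418.
In absolute terms T_C = 264.54 K and T_H = 298.71 K, so ΔT = 34.17 K.
COP_Carnot = T_C/ΔT = 264.54/34.17 = 7.743.
η_II = COP_actual/COP_Carnot = 2.418/7.743 = 0.3123.

0.312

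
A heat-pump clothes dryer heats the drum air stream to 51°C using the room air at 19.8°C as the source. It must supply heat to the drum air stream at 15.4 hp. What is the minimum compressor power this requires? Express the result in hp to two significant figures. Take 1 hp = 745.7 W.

In absolute terms T_C = 292.95 K and T_H = 324.15 K, so ΔT = 31.20 K.
COP_Carnot = T_H/ΔT = 324.15/31.20 = 10.39.
Ẇ_min = Q̇/COP_Carnot = 15.40/10.39 = 1.482 hp.

1.5 hp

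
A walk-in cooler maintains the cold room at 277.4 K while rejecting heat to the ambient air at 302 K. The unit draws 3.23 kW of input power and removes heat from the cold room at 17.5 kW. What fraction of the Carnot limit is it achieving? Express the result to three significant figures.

0.480

COP_actual = Q̇_C/Ẇ = 17.50/3.230 = 5.418.
The reservoir spacing is ΔT = 302 − 277.4 = 24.60 K.
COP_Carnot = T_C/ΔT = 277.40/24.60 = 11.28.
η_II = COP_actual/COP_Carnot = 5.418/11.28 = 0.4805.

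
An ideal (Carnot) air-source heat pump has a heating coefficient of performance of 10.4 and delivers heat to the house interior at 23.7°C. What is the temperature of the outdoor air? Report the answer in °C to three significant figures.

COP_HP = T_H/(T_H − T_C) gives T_H − T_C = T_H/COP.
With T_H = 296.85 K, T_C = 296.85 × (1 − 1/10.4) = 268.31 K.
Converting, 268.31 K = -4.84°C.

-4.84 °C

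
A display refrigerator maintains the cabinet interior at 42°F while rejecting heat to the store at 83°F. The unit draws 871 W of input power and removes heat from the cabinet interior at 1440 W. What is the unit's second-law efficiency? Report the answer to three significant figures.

0.135

COP_actual = Q̇_C/Ẇ = 1440/871.0 = 1.653.
In absolute terms T_C = 278.71 K and T_H = 301.48 K, so ΔT = 22.78 K.
COP_Carnot = T_C/ΔT = 278.71/22.78 = 12.24.
η_II = COP_actual/COP_Carnot = 1.653/12.24 = 0.1351.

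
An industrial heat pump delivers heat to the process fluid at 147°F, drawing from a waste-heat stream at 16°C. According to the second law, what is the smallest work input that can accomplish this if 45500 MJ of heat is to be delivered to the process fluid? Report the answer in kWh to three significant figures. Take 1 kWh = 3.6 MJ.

In absolute terms T_C = 289.15 K and T_H = 337.04 K, so ΔT = 47.89 K.
The reversible limit is COP_HP = T_H/ΔT = 7.038, so W_min = Q_H/COP = Q_H·ΔT/T_H.
W_min = 45500 × 47.89/337.04 = 6465 MJ = 1796 kWh.

1800 kWh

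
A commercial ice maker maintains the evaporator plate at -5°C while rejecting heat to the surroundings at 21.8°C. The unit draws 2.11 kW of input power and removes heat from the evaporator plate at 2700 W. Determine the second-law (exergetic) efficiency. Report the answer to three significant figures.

Converting, Q̇_C = 2700 W = 2.700 kW, so COP_actual = Q̇_C/Ẇ = 2.700/2.110 = 1.280.
In absolute terms T_C = 268.15 K and T_H = 294.95 K, so ΔT = 26.80 K.
COP_Carnot = T_C/ΔT = 268.15/26.80 = 10.01.
η_II = COP_actual/COP_Carnot = 1.280/10.01 = 0.1279.

0.128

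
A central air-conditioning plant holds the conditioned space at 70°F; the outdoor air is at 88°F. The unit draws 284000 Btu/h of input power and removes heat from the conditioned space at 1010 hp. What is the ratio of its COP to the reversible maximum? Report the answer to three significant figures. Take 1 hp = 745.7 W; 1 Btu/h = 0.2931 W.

Converting, Q̇_C = 1010 hp = 2570000 Btu/h, so COP_actual = Q̇_C/Ẇ = 2570000/284000 = 9.048.
In absolute terms T_C = 294.26 K and T_H = 304.26 K, so ΔT = 10.00 K.
COP_Carnot = T_C/ΔT = 294.26/10.00 = 29.43.
η_II = COP_actual/COP_Carnot = 9.048/29.43 = 0.3075.

0.307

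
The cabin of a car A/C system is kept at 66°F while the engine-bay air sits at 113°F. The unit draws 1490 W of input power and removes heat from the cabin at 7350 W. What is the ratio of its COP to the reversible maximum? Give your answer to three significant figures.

0.441

COP_actual = Q̇_C/Ẇ = 7350/1490 = 4.933.
In absolute terms T_C = 292.04 K and T_H = 318.15 K, so ΔT = 26.11 K.
COP_Carnot = T_C/ΔT = 292.04/26.11 = 11.18.
η_II = COP_actual/COP_Carnot = 4.933/11.18 = 0.4410.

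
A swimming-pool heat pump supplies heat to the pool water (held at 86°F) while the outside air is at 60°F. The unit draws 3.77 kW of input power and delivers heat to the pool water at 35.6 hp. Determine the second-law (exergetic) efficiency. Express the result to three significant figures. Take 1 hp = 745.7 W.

0.336

Converting, Q̇_H = 35.60 hp = 26.55 kW, so COP_actual = Q̇_H/Ẇ = 26.55/3.770 = 7.042.
In absolute terms T_C = 288.71 K and T_H = 303.15 K, so ΔT = 14.44 K.
COP_Carnot = T_H/ΔT = 303.15/14.44 = 20.99.
η_II = COP_actual/COP_Carnot = 7.042/20.99 = 0.3355.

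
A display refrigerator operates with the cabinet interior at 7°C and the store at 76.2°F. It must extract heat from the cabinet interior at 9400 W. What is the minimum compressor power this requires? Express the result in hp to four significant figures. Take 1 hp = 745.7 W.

0.7899 hp

In absolute terms T_C = 280.15 K and T_H = 297.71 K, so ΔT = 17.56 K.
COP_Carnot = T_C/ΔT = 280.15/17.56 = 15.96.
Ẇ_min = Q̇/COP_Carnot = 9400/15.96 = 589.0 W = 0.7899 hp.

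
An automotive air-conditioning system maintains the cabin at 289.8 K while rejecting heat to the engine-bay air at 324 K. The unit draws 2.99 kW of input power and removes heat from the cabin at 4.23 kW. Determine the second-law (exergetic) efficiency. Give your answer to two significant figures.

0.17

COP_actual = Q̇_C/Ẇ = 4.230/2.990 = 1.415.
The reservoir spacing is ΔT = 324 − 289.8 = 34.20 K.
COP_Carnot = T_C/ΔT = 289.80/34.20 = 8.474.
η_II = COP_actual/COP_Carnot = 1.415/8.474 = 0.1670.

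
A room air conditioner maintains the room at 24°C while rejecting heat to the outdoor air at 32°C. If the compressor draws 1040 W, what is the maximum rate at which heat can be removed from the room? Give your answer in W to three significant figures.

38600 W

In absolute terms T_C = 297.15 K and T_H = 305.15 K, so ΔT = 8.000 K.
COP_Carnot = T_C/ΔT = 297.15/8.000 = 37.14.
Q̇_max = COP_Carnot × Ẇ = 37.14 × 1040 W = 38630 W.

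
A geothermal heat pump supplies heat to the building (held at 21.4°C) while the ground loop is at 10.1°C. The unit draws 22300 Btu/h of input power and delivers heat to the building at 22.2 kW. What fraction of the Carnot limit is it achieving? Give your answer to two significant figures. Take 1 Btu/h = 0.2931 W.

0.13

Converting, Q̇_H = 22.20 kW = 75740 Btu/h, so COP_actual = Q̇_H/Ẇ = 75740/22300 = 3.397.
In absolute terms T_C = 283.25 K and T_H = 294.55 K, so ΔT = 11.30 K.
COP_Carnot = T_H/ΔT = 294.55/11.30 = 26.07.
η_II = COP_actual/COP_Carnot = 3.397/26.07 = 0.1303.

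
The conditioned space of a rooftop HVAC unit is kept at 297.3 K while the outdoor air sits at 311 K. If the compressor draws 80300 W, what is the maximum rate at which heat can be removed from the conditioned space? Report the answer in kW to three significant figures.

1740 kW

The reservoir spacing is ΔT = 311 − 297.3 = 13.70 K.
COP_Carnot = T_C/ΔT = 297.30/13.70 = 21.70.
Q̇_max = COP_Carnot × Ẇ = 21.70 × 80300 W = 1743000 W = 1743 kW.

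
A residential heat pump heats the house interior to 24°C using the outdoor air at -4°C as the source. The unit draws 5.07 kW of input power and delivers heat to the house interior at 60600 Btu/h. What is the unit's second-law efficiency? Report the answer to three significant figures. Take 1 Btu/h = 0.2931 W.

Converting, Q̇_H = 60600 Btu/h = 17.76 kW, so COP_actual = Q̇_H/Ẇ = 17.76/5.070 = 3.503.
In absolute terms T_C = 269.15 K and T_H = 297.15 K, so ΔT = 28.00 K.
COP_Carnot = T_H/ΔT = 297.15/28.00 = 10.61.
η_II = COP_actual/COP_Carnot = 3.503/10.61 = 0.3301.

0.330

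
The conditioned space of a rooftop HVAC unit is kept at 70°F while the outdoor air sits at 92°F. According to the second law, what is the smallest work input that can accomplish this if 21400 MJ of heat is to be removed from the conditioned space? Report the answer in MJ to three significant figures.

In absolute terms T_C = 294.26 K and T_H = 306.48 K, so ΔT = 12.22 K.
The reversible limit is COP_R = T_C/ΔT = 24.08, so W_min = Q_C/COP = Q_C·ΔT/T_C.
W_min = 21400 × 12.22/294.26 = 888.9 MJ.

889 MJ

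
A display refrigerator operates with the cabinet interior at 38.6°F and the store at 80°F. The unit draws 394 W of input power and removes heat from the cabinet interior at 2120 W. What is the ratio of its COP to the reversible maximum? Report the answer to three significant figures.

0.447

COP_actual = Q̇_C/Ẇ = 2120/394.0 = 5.381.
In absolute terms T_C = 276.82 K and T_H = 299.82 K, so ΔT = 23.00 K.
COP_Carnot = T_C/ΔT = 276.82/23.00 = 12.04.
η_II = COP_actual/COP_Carnot = 5.381/12.04 = 0.4471.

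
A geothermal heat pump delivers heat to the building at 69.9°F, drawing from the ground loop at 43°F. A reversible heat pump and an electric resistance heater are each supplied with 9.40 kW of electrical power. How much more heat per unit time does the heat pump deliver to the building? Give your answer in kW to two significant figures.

180 kW

In absolute terms T_C = 279.26 K and T_H = 294.21 K, so ΔT = 14.94 K.
COP_Carnot = T_H/ΔT = 294.21/14.94 = 19.69.
The heat pump delivers Q̇_H = COP × Ẇ = 185.1 kW; the resistance heater delivers Ẇ = 9.400 kW.
Extra = (COP − 1)·Ẇ = 175.7 kW.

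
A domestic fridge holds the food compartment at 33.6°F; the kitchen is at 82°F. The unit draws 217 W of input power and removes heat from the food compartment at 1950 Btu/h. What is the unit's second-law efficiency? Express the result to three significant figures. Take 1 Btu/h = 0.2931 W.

Converting, Q̇_C = 1950 Btu/h = 571.5 W, so COP_actual = Q̇_C/Ẇ = 571.5/217.0 = 2.634.
In absolute terms T_C = 274.04 K and T_H = 300.93 K, so ΔT = 26.89 K.
COP_Carnot = T_C/ΔT = 274.04/26.89 = 10.19.
η_II = COP_actual/COP_Carnot = 2.634/10.19 = 0.2584.

0.258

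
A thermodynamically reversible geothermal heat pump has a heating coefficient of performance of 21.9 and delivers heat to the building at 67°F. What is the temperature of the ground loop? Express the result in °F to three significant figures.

43.0 °F

COP_HP = T_H/(T_H − T_C) gives T_H − T_C = T_H/COP.
With T_H = 292.59 K, T_C = 292.59 × (1 − 1/21.9) = 279.23 K.
Converting, 279.23 K = 42.95°F.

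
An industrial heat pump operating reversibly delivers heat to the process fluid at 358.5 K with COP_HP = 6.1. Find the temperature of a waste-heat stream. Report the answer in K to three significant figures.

COP_HP = T_H/(T_H − T_C) gives T_H − T_C = T_H/COP.
With T_H = 358.50 K, T_C = 358.50 × (1 − 1/6.1) = 299.73 K.

300 K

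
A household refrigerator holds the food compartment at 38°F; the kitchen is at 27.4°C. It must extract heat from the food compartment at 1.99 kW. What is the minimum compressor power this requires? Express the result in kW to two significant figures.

In absolute terms T_C = 276.48 K and T_H = 300.55 K, so ΔT = 24.07 K.
COP_Carnot = T_C/ΔT = 276.48/24.07 = 11.49.
Ẇ_min = Q̇/COP_Carnot = 1.990/11.49 = 0.1732 kW.

0.17 kW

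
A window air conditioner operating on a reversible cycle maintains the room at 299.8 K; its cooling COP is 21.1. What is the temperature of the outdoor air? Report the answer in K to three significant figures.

COP_R = T_C/(T_H − T_C) gives T_H − T_C = T_C/COP.
With T_C = 299.80 K, T_H = 299.80 × (1 + 1/21.1) = 314.01 K.

314 K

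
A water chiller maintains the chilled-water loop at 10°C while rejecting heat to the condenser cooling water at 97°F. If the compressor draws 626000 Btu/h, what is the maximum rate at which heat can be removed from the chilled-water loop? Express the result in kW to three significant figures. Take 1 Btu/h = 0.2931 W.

1990 kW

In absolute terms T_C = 283.15 K and T_H = 309.26 K, so ΔT = 26.11 K.
COP_Carnot = T_C/ΔT = 283.15/26.11 = 10.84.
Q̇_max = COP_Carnot × Ẇ = 10.84 × 626000 Btu/h = 6788000 Btu/h = 1990 kW.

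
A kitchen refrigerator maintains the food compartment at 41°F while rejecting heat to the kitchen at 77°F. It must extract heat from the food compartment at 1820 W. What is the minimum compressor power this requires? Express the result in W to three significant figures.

In absolute terms T_C = 278.15 K and T_H = 298.15 K, so ΔT = 20.00 K.
COP_Carnot = T_C/ΔT = 278.15/20.00 = 13.91.
Ẇ_min = Q̇/COP_Carnot = 1820/13.91 = 130.9 W.

131 W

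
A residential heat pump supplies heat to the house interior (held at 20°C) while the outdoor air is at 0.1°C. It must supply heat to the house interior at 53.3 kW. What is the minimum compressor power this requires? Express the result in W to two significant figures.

In absolute terms T_C = 273.25 K and T_H = 293.15 K, so ΔT = 19.90 K.
COP_Carnot = T_H/ΔT = 293.15/19.90 = 14.73.
Ẇ_min = Q̇/COP_Carnot = 53.30/14.73 = 3.618 kW = 3618 W.

3600 W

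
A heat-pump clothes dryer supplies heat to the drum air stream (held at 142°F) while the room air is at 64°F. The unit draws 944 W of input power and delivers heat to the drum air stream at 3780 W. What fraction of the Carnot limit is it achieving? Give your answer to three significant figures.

0.519

COP_actual = Q̇_H/Ẇ = 3780/944.0 = 4.004.
In absolute terms T_C = 290.93 K and T_H = 334.26 K, so ΔT = 43.33 K.
COP_Carnot = T_H/ΔT = 334.26/43.33 = 7.714.
η_II = COP_actual/COP_Carnot = 4.004/7.714 = 0.5191.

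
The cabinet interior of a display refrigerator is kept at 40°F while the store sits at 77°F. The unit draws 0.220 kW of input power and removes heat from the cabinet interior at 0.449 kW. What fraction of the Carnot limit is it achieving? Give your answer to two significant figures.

COP_actual = Q̇_C/Ẇ = 0.4490/0.2200 = 2.041.
In absolute terms T_C = 277.59 K and T_H = 298.15 K, so ΔT = 20.56 K.
COP_Carnot = T_C/ΔT = 277.59/20.56 = 13.50.
η_II = COP_actual/COP_Carnot = 2.041/13.50 = 0.1511.

0.15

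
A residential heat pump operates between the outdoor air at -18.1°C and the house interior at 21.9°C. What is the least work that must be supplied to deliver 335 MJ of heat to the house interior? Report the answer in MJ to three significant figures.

In absolute terms T_C = 255.05 K and T_H = 295.05 K, so ΔT = 40.00 K.
The reversible limit is COP_HP = T_H/ΔT = 7.376, so W_min = Q_H/COP = Q_H·ΔT/T_H.
W_min = 335.0 × 40.00/295.05 = 45.42 MJ.

45.4 MJ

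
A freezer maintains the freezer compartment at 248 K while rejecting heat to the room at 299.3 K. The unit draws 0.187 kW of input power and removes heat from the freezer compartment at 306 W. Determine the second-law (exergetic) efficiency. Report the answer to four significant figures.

Converting, Q̇_C = 306.0 W = 0.3060 kW, so COP_actual = Q̇_C/Ẇ = 0.3060/0.1870 = 1.636.
The reservoir spacing is ΔT = 299.3 − 248 = 51.30 K.
COP_Carnot = T_C/ΔT = 248.00/51.30 = 4.834.
η_II = COP_actual/COP_Carnot = 1.636/4.834 = 0.3385.

0.3385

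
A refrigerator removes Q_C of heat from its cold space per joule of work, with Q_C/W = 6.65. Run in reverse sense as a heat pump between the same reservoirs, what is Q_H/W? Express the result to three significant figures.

The first law on one cycle gives Q_H = Q_C + W, so Q_H/W = Q_C/W + 1.
COP_HP = COP_R + 1 = 6.65 + 1 = 7.65.

7.65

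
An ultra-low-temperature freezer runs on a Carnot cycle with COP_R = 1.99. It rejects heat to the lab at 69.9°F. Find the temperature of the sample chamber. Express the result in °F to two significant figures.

For a Carnot refrigerator COP_R = T_C/(T_H − T_C), so T_C = COP·T_H/(1 + COP).
With T_H = 294.21 K, T_C = 1.99 × 294.21/2.990 = 195.81 K.
Converting, 195.81 K = -107.21°F.

-110 °F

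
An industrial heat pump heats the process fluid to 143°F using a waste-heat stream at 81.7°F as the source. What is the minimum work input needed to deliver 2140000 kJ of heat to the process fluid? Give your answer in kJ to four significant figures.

217700 kJ

In absolute terms T_C = 300.76 K and T_H = 334.82 K, so ΔT = 34.06 K.
The reversible limit is COP_HP = T_H/ΔT = 9.831, so W_min = Q_H/COP = Q_H·ΔT/T_H.
W_min = 2140000 × 34.06/334.82 = 217700 kJ.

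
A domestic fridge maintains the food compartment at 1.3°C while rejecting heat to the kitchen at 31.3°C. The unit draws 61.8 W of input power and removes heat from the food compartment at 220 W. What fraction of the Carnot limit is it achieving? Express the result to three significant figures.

COP_actual = Q̇_C/Ẇ = 220.0/61.80 = 3.560.
In absolute terms T_C = 274.45 K and T_H = 304.45 K, so ΔT = 30.00 K.
COP_Carnot = T_C/ΔT = 274.45/30.00 = 9.148.
η_II = COP_actual/COP_Carnot = 3.560/9.148 = 0.3891.

0.389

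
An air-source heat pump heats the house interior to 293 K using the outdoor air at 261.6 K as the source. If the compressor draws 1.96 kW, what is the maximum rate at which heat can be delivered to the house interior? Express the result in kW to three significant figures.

18.3 kW

The reservoir spacing is ΔT = 293 − 261.6 = 31.40 K.
COP_Carnot = T_H/ΔT = 293.00/31.40 = 9.331.
Q̇_max = COP_Carnot × Ẇ = 9.331 × 1.960 kW = 18.29 kW.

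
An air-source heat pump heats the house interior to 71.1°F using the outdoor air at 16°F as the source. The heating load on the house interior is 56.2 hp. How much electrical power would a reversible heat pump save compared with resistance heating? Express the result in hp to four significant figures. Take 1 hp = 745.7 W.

50.37 hp

In absolute terms T_C = 264.26 K and T_H = 294.87 K, so ΔT = 30.61 K.
COP_Carnot = T_H/ΔT = 294.87/30.61 = 9.633.
Resistance heating needs Ẇ_res = Q̇_H = 56.20 hp; the reversible heat pump needs only Ẇ_hp = Q̇_H/COP = 5.834 hp.
Saving = 56.20 − 5.834 = 50.37 hp.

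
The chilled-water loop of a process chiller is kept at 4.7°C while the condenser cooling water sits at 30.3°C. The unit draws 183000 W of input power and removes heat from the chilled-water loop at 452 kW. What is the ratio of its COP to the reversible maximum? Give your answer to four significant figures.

Converting, Q̇_C = 452.0 kW = 452000 W, so COP_actual = Q̇_C/Ẇ = 452000/183000 = 2.470.
In absolute terms T_C = 277.85 K and T_H = 303.45 K, so ΔT = 25.60 K.
COP_Carnot = T_C/ΔT = 277.85/25.60 = 10.85.
η_II = COP_actual/COP_Carnot = 2.470/10.85 = 0.2276.

0.2276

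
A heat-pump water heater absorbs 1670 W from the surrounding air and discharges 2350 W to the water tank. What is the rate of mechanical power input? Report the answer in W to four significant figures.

For a cyclic device the first law requires Q̇_H = Q̇_C + Ẇ.
Ẇ = Q̇_H − Q̇_C = 680.0 W.

680.0 W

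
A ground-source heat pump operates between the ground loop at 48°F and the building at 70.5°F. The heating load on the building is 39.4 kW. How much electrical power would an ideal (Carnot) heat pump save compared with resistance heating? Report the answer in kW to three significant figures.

37.7 kW

In absolute terms T_C = 282.04 K and T_H = 294.54 K, so ΔT = 12.50 K.
COP_Carnot = T_H/ΔT = 294.54/12.50 = 23.56.
Resistance heating needs Ẇ_res = Q̇_H = 39.40 kW; the reversible heat pump needs only Ẇ_hp = Q̇_H/COP = 1.672 kW.
Saving = 39.40 − 1.672 = 37.73 kW.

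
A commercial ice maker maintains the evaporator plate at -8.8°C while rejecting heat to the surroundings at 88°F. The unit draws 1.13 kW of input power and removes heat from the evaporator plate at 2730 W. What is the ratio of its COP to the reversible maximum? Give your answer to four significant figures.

0.3648

Converting, Q̇_C = 2730 W = 2.730 kW, so COP_actual = Q̇_C/Ẇ = 2.730/1.130 = 2.416.
In absolute terms T_C = 264.35 K and T_H = 304.26 K, so ΔT = 39.91 K.
COP_Carnot = T_C/ΔT = 264.35/39.91 = 6.623.
η_II = COP_actual/COP_Carnot = 2.416/6.623 = 0.3648.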